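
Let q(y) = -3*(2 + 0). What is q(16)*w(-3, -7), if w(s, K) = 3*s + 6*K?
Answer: 306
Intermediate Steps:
q(y) = -6 (q(y) = -3*2 = -6)
q(16)*w(-3, -7) = -6*(3*(-3) + 6*(-7)) = -6*(-9 - 42) = -6*(-51) = 306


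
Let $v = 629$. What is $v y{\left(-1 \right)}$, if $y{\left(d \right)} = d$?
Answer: $-629$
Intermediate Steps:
$v y{\left(-1 \right)} = 629 \left(-1\right) = -629$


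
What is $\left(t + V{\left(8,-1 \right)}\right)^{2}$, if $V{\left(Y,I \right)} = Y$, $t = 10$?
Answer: $324$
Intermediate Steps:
$\left(t + V{\left(8,-1 \right)}\right)^{2} = \left(10 + 8\right)^{2} = 18^{2} = 324$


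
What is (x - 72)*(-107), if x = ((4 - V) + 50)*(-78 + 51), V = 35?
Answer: 62595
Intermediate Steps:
x = -513 (x = ((4 - 1*35) + 50)*(-78 + 51) = ((4 - 35) + 50)*(-27) = (-31 + 50)*(-27) = 19*(-27) = -513)
(x - 72)*(-107) = (-513 - 72)*(-107) = -585*(-107) = 62595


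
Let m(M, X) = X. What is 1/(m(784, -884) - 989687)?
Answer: -1/990571 ≈ -1.0095e-6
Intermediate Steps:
1/(m(784, -884) - 989687) = 1/(-884 - 989687) = 1/(-990571) = -1/990571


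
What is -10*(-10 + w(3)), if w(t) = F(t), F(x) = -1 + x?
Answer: 80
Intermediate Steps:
w(t) = -1 + t
-10*(-10 + w(3)) = -10*(-10 + (-1 + 3)) = -10*(-10 + 2) = -10*(-8) = 80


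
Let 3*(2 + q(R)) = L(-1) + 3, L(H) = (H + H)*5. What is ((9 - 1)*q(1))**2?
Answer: 10816/9 ≈ 1201.8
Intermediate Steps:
L(H) = 10*H (L(H) = (2*H)*5 = 10*H)
q(R) = -13/3 (q(R) = -2 + (10*(-1) + 3)/3 = -2 + (-10 + 3)/3 = -2 + (1/3)*(-7) = -2 - 7/3 = -13/3)
((9 - 1)*q(1))**2 = ((9 - 1)*(-13/3))**2 = (8*(-13/3))**2 = (-104/3)**2 = 10816/9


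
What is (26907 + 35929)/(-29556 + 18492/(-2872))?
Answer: -45116248/21225831 ≈ -2.1255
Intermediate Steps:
(26907 + 35929)/(-29556 + 18492/(-2872)) = 62836/(-29556 + 18492*(-1/2872)) = 62836/(-29556 - 4623/718) = 62836/(-21225831/718) = 62836*(-718/21225831) = -45116248/21225831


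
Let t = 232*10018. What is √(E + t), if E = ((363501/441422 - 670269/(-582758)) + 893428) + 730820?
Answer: 5*√653203413175819204487119573/64310550469 ≈ 1987.1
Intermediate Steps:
t = 2324176
E = 104456409904321881/64310550469 (E = ((363501*(1/441422) - 670269*(-1/582758)) + 893428) + 730820 = ((363501/441422 + 670269/582758) + 893428) + 730820 = (126926149569/64310550469 + 893428) + 730820 = 57456973410567301/64310550469 + 730820 = 104456409904321881/64310550469 ≈ 1.6243e+6)
√(E + t) = √(104456409904321881/64310550469 + 2324176) = √(253925447851160425/64310550469) = 5*√653203413175819204487119573/64310550469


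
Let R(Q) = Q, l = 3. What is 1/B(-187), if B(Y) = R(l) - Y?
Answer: 1/190 ≈ 0.0052632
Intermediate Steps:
B(Y) = 3 - Y
1/B(-187) = 1/(3 - 1*(-187)) = 1/(3 + 187) = 1/190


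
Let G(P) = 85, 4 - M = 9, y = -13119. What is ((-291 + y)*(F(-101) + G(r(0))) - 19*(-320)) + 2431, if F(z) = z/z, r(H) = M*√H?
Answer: -1144749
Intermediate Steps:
M = -5 (M = 4 - 1*9 = 4 - 9 = -5)
r(H) = -5*√H
F(z) = 1
((-291 + y)*(F(-101) + G(r(0))) - 19*(-320)) + 2431 = ((-291 - 13119)*(1 + 85) - 19*(-320)) + 2431 = (-13410*86 + 6080) + 2431 = (-1153260 + 6080) + 2431 = -1147180 + 2431 = -1144749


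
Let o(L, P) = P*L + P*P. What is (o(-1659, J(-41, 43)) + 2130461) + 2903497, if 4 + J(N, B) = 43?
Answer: 4970778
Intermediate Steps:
J(N, B) = 39 (J(N, B) = -4 + 43 = 39)
o(L, P) = P**2 + L*P (o(L, P) = L*P + P**2 = P**2 + L*P)
(o(-1659, J(-41, 43)) + 2130461) + 2903497 = (39*(-1659 + 39) + 2130461) + 2903497 = (39*(-1620) + 2130461) + 2903497 = (-63180 + 2130461) + 2903497 = 2067281 + 2903497 = 4970778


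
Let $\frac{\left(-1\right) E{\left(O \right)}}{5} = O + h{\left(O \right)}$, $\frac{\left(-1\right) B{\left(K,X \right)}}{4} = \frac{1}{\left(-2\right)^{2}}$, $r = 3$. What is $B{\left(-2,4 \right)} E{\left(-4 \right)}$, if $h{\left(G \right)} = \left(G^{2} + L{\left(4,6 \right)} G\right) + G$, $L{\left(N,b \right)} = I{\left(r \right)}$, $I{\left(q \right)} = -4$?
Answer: $120$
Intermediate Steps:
$B{\left(K,X \right)} = -1$ ($B{\left(K,X \right)} = - \frac{4}{\left(-2\right)^{2}} = - \frac{4}{4} = \left(-4\right) \frac{1}{4} = -1$)
$L{\left(N,b \right)} = -4$
$h{\left(G \right)} = G^{2} - 3 G$ ($h{\left(G \right)} = \left(G^{2} - 4 G\right) + G = G^{2} - 3 G$)
$E{\left(O \right)} = - 5 O - 5 O \left(-3 + O\right)$ ($E{\left(O \right)} = - 5 \left(O + O \left(-3 + O\right)\right) = - 5 O - 5 O \left(-3 + O\right)$)
$B{\left(-2,4 \right)} E{\left(-4 \right)} = - 5 \left(-4\right) \left(2 - -4\right) = - 5 \left(-4\right) \left(2 + 4\right) = - 5 \left(-4\right) 6 = \left(-1\right) \left(-120\right) = 120$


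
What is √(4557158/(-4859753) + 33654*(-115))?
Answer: 2*I*√22850885685950875966/4859753 ≈ 1967.3*I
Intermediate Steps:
√(4557158/(-4859753) + 33654*(-115)) = √(4557158*(-1/4859753) - 3870210) = √(-4557158/4859753 - 3870210) = √(-18808269215288/4859753) = 2*I*√22850885685950875966/4859753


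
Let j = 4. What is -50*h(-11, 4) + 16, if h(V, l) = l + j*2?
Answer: -584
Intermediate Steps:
h(V, l) = 8 + l (h(V, l) = l + 4*2 = l + 8 = 8 + l)
-50*h(-11, 4) + 16 = -50*(8 + 4) + 16 = -50*12 + 16 = -600 + 16 = -584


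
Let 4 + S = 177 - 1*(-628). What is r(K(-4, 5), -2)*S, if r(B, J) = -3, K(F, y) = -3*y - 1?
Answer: -2403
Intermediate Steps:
K(F, y) = -1 - 3*y
S = 801 (S = -4 + (177 - 1*(-628)) = -4 + (177 + 628) = -4 + 805 = 801)
r(K(-4, 5), -2)*S = -3*801 = -2403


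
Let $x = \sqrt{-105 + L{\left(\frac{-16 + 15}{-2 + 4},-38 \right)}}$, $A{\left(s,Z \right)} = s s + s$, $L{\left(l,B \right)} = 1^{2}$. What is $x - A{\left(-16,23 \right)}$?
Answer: $-240 + 2 i \sqrt{26} \approx -240.0 + 10.198 i$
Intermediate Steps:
$L{\left(l,B \right)} = 1$
$A{\left(s,Z \right)} = s + s^{2}$ ($A{\left(s,Z \right)} = s^{2} + s = s + s^{2}$)
$x = 2 i \sqrt{26}$ ($x = \sqrt{-105 + 1} = \sqrt{-104} = 2 i \sqrt{26} \approx 10.198 i$)
$x - A{\left(-16,23 \right)} = 2 i \sqrt{26} - - 16 \left(1 - 16\right) = 2 i \sqrt{26} - \left(-16\right) \left(-15\right) = 2 i \sqrt{26} - 240 = -240 + 2 i \sqrt{26}$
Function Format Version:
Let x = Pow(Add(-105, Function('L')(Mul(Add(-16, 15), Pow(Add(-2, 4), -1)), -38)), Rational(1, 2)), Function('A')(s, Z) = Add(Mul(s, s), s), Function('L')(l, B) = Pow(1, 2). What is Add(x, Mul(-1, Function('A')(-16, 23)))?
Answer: Add(-240, Mul(2, I, Pow(26, Rational(1, 2)))) ≈ Add(-240.00, Mul(10.198, I))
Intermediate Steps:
Function('L')(l, B) = 1
Function('A')(s, Z) = Add(s, Pow(s, 2)) (Function('A')(s, Z) = Add(Pow(s, 2), s) = Add(s, Pow(s, 2)))
x = Mul(2, I, Pow(26, Rational(1, 2))) (x = Pow(Add(-105, 1), Rational(1, 2)) = Pow(-104, Rational(1, 2)) = Mul(2, I, Pow(26, Rational(1, 2))) ≈ Mul(10.198, I))
Add(x, Mul(-1, Function('A')(-16, 23))) = Add(Mul(2, I, Pow(26, Rational(1, 2))), Mul(-1, Mul(-16, Add(1, -16)))) = Add(Mul(2, I, Pow(26, Rational(1, 2))), Mul(-1, Mul(-16, -15))) = Add(Mul(2, I, Pow(26, Rational(1, 2))), Mul(-1, 240)) = Add(Mul(2, I, Pow(26, Rational(1, 2))), -240) = Add(-240, Mul(2, I, Pow(26, Rational(1, 2))))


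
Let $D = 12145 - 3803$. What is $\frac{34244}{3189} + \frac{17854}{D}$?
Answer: $\frac{171299927}{13301319} \approx 12.878$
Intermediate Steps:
$D = 8342$ ($D = 12145 - 3803 = 8342$)
$\frac{34244}{3189} + \frac{17854}{D} = \frac{34244}{3189} + \frac{17854}{8342} = 34244 \cdot \frac{1}{3189} + 17854 \cdot \frac{1}{8342} = \frac{34244}{3189} + \frac{8927}{4171} = \frac{171299927}{13301319}$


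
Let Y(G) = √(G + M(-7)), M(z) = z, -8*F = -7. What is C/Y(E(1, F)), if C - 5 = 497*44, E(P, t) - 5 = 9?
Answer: 21873*√7/7 ≈ 8267.2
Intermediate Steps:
F = 7/8 (F = -⅛*(-7) = 7/8 ≈ 0.87500)
E(P, t) = 14 (E(P, t) = 5 + 9 = 14)
C = 21873 (C = 5 + 497*44 = 5 + 21868 = 21873)
Y(G) = √(-7 + G) (Y(G) = √(G - 7) = √(-7 + G))
C/Y(E(1, F)) = 21873/(√(-7 + 14)) = 21873/(√7) = 21873*(√7/7) = 21873*√7/7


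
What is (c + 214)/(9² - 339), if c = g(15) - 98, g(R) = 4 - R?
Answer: -35/86 ≈ -0.40698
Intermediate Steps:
c = -109 (c = (4 - 1*15) - 98 = (4 - 15) - 98 = -11 - 98 = -109)
(c + 214)/(9² - 339) = (-109 + 214)/(9² - 339) = 105/(81 - 339) = 105/(-258) = 105*(-1/258) = -35/86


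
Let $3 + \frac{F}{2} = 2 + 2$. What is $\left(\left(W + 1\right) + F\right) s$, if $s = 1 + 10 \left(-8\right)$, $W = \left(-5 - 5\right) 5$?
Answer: $3713$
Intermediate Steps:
$F = 2$ ($F = -6 + 2 \left(2 + 2\right) = -6 + 2 \cdot 4 = -6 + 8 = 2$)
$W = -50$ ($W = \left(-10\right) 5 = -50$)
$s = -79$ ($s = 1 - 80 = -79$)
$\left(\left(W + 1\right) + F\right) s = \left(\left(-50 + 1\right) + 2\right) \left(-79\right) = \left(-49 + 2\right) \left(-79\right) = \left(-47\right) \left(-79\right) = 3713$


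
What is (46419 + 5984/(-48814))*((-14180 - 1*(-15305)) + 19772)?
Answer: 23675162970277/24407 ≈ 9.7001e+8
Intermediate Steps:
(46419 + 5984/(-48814))*((-14180 - 1*(-15305)) + 19772) = (46419 + 5984*(-1/48814))*((-14180 + 15305) + 19772) = (46419 - 2992/24407)*(1125 + 19772) = (1132945541/24407)*20897 = 23675162970277/24407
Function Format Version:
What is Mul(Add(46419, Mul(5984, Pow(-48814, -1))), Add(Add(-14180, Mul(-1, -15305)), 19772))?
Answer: Rational(23675162970277, 24407) ≈ 9.7001e+8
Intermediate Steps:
Mul(Add(46419, Mul(5984, Pow(-48814, -1))), Add(Add(-14180, Mul(-1, -15305)), 19772)) = Mul(Add(46419, Mul(5984, Rational(-1, 48814))), Add(Add(-14180, 15305), 19772)) = Mul(Add(46419, Rational(-2992, 24407)), Add(1125, 19772)) = Mul(Rational(1132945541, 24407), 20897) = Rational(23675162970277, 24407)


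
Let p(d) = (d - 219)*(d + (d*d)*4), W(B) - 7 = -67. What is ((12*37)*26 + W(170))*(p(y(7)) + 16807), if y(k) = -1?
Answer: 185432148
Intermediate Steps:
W(B) = -60 (W(B) = 7 - 67 = -60)
p(d) = (-219 + d)*(d + 4*d²) (p(d) = (-219 + d)*(d + d²*4) = (-219 + d)*(d + 4*d²))
((12*37)*26 + W(170))*(p(y(7)) + 16807) = ((12*37)*26 - 60)*(-(-219 - 875*(-1) + 4*(-1)²) + 16807) = (444*26 - 60)*(-(-219 + 875 + 4*1) + 16807) = (11544 - 60)*(-(-219 + 875 + 4) + 16807) = 11484*(-1*660 + 16807) = 11484*(-660 + 16807) = 11484*16147 = 185432148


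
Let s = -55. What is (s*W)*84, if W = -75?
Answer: 346500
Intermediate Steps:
(s*W)*84 = -55*(-75)*84 = 4125*84 = 346500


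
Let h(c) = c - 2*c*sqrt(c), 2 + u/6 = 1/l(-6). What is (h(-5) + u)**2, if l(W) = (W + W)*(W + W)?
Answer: (-407 + 240*I*sqrt(5))**2/576 ≈ -212.42 - 758.4*I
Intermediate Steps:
l(W) = 4*W**2 (l(W) = (2*W)*(2*W) = 4*W**2)
u = -287/24 (u = -12 + 6/((4*(-6)**2)) = -12 + 6/((4*36)) = -12 + 6/144 = -12 + 6*(1/144) = -12 + 1/24 = -287/24 ≈ -11.958)
h(c) = c - 2*c**(3/2)
(h(-5) + u)**2 = ((-5 - (-10)*I*sqrt(5)) - 287/24)**2 = ((-5 + 10*I*sqrt(5)) - 287/24)**2 = (-407/24 + 10*I*sqrt(5))**2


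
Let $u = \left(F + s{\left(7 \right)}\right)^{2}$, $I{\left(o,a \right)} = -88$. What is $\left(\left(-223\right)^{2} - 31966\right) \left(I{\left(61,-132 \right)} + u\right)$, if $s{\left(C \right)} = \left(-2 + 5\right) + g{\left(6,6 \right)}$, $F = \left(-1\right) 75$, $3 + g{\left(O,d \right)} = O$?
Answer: $83006499$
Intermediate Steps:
$g{\left(O,d \right)} = -3 + O$
$F = -75$
$s{\left(C \right)} = 6$ ($s{\left(C \right)} = \left(-2 + 5\right) + \left(-3 + 6\right) = 3 + 3 = 6$)
$u = 4761$ ($u = \left(-75 + 6\right)^{2} = \left(-69\right)^{2} = 4761$)
$\left(\left(-223\right)^{2} - 31966\right) \left(I{\left(61,-132 \right)} + u\right) = \left(\left(-223\right)^{2} - 31966\right) \left(-88 + 4761\right) = \left(49729 - 31966\right) 4673 = 17763 \cdot 4673 = 83006499$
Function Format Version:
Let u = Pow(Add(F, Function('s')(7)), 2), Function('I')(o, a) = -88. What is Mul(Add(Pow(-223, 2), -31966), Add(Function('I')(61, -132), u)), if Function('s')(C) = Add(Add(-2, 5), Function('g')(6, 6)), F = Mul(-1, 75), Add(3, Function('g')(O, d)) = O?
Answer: 83006499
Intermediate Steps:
Function('g')(O, d) = Add(-3, O)
F = -75
Function('s')(C) = 6 (Function('s')(C) = Add(Add(-2, 5), Add(-3, 6)) = Add(3, 3) = 6)
u = 4761 (u = Pow(Add(-75, 6), 2) = Pow(-69, 2) = 4761)
Mul(Add(Pow(-223, 2), -31966), Add(Function('I')(61, -132), u)) = Mul(Add(Pow(-223, 2), -31966), Add(-88, 4761)) = Mul(Add(49729, -31966), 4673) = Mul(17763, 4673) = 83006499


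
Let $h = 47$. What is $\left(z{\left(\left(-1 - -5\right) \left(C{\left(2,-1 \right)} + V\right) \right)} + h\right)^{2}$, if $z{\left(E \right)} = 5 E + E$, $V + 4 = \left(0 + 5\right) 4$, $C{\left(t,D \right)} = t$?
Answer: $229441$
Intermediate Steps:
$V = 16$ ($V = -4 + \left(0 + 5\right) 4 = -4 + 5 \cdot 4 = -4 + 20 = 16$)
$z{\left(E \right)} = 6 E$
$\left(z{\left(\left(-1 - -5\right) \left(C{\left(2,-1 \right)} + V\right) \right)} + h\right)^{2} = \left(6 \left(-1 - -5\right) \left(2 + 16\right) + 47\right)^{2} = \left(6 \left(-1 + 5\right) 18 + 47\right)^{2} = \left(6 \cdot 4 \cdot 18 + 47\right)^{2} = \left(6 \cdot 72 + 47\right)^{2} = \left(432 + 47\right)^{2} = 479^{2} = 229441$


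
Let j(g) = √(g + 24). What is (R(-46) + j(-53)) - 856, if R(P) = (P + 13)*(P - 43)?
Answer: 2081 + I*√29 ≈ 2081.0 + 5.3852*I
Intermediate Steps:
j(g) = √(24 + g)
R(P) = (-43 + P)*(13 + P) (R(P) = (13 + P)*(-43 + P) = (-43 + P)*(13 + P))
(R(-46) + j(-53)) - 856 = ((-559 + (-46)² - 30*(-46)) + √(24 - 53)) - 856 = ((-559 + 2116 + 1380) + √(-29)) - 856 = (2937 + I*√29) - 856 = 2081 + I*√29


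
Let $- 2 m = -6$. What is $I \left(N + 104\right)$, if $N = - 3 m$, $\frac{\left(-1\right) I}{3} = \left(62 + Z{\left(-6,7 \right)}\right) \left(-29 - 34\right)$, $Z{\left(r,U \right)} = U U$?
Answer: $1993005$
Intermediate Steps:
$m = 3$ ($m = \left(- \frac{1}{2}\right) \left(-6\right) = 3$)
$Z{\left(r,U \right)} = U^{2}$
$I = 20979$ ($I = - 3 \left(62 + 7^{2}\right) \left(-29 - 34\right) = - 3 \left(62 + 49\right) \left(-63\right) = - 3 \cdot 111 \left(-63\right) = \left(-3\right) \left(-6993\right) = 20979$)
$N = -9$ ($N = \left(-3\right) 3 = -9$)
$I \left(N + 104\right) = 20979 \left(-9 + 104\right) = 20979 \cdot 95 = 1993005$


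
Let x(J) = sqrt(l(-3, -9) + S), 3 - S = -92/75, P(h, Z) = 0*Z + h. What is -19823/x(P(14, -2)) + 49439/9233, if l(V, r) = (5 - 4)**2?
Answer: 49439/9233 - 99115*sqrt(6)/28 ≈ -8665.4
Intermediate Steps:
P(h, Z) = h (P(h, Z) = 0 + h = h)
l(V, r) = 1 (l(V, r) = 1**2 = 1)
S = 317/75 (S = 3 - (-92)/75 = 3 - 1*(-92/75) = 3 + 92/75 = 317/75 ≈ 4.2267)
x(J) = 14*sqrt(6)/15 (x(J) = sqrt(1 + 317/75) = sqrt(392/75) = 14*sqrt(6)/15)
-19823/x(P(14, -2)) + 49439/9233 = -19823*5*sqrt(6)/28 + 49439/9233 = -99115*sqrt(6)/28 + 49439*(1/9233) = -99115*sqrt(6)/28 + 49439/9233 = 49439/9233 - 99115*sqrt(6)/28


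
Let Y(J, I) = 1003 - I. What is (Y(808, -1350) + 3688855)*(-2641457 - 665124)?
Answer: -12205278239848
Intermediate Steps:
(Y(808, -1350) + 3688855)*(-2641457 - 665124) = ((1003 - 1*(-1350)) + 3688855)*(-2641457 - 665124) = ((1003 + 1350) + 3688855)*(-3306581) = (2353 + 3688855)*(-3306581) = 3691208*(-3306581) = -12205278239848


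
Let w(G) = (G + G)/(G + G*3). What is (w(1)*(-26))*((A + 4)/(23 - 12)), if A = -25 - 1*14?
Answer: 455/11 ≈ 41.364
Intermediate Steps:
A = -39 (A = -25 - 14 = -39)
w(G) = ½ (w(G) = (2*G)/(G + 3*G) = (2*G)/((4*G)) = (2*G)*(1/(4*G)) = ½)
(w(1)*(-26))*((A + 4)/(23 - 12)) = ((½)*(-26))*((-39 + 4)/(23 - 12)) = -(-455)/11 = -13*(-35/11) = 455/11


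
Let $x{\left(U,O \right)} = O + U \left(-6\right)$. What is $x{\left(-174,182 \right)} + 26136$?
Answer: $27362$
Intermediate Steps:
$x{\left(U,O \right)} = O - 6 U$
$x{\left(-174,182 \right)} + 26136 = \left(182 - -1044\right) + 26136 = \left(182 + 1044\right) + 26136 = 1226 + 26136 = 27362$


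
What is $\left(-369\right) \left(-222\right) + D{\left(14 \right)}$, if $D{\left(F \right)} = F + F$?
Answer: $81946$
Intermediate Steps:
$D{\left(F \right)} = 2 F$
$\left(-369\right) \left(-222\right) + D{\left(14 \right)} = \left(-369\right) \left(-222\right) + 2 \cdot 14 = 81918 + 28 = 81946$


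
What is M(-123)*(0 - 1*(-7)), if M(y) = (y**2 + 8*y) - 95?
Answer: 98350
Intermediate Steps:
M(y) = -95 + y**2 + 8*y
M(-123)*(0 - 1*(-7)) = (-95 + (-123)**2 + 8*(-123))*(0 - 1*(-7)) = (-95 + 15129 - 984)*(0 + 7) = 14050*7 = 98350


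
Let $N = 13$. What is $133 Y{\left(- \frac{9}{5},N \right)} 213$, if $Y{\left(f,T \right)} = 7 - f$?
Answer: $\frac{1246476}{5} \approx 2.493 \cdot 10^{5}$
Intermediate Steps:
$133 Y{\left(- \frac{9}{5},N \right)} 213 = 133 \left(7 - - \frac{9}{5}\right) 213 = 133 \left(7 + \frac{9}{5}\right) 213 = 133 \cdot \frac{44}{5} \cdot 213 = \frac{5852}{5} \cdot 213 = \frac{1246476}{5}$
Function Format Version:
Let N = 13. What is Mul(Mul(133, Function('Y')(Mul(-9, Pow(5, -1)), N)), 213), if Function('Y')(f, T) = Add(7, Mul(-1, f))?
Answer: Rational(1246476, 5) ≈ 2.4930e+5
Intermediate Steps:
Mul(Mul(133, Function('Y')(Mul(-9, Pow(5, -1)), N)), 213) = Mul(Mul(133, Add(7, Mul(-1, Mul(-9, Pow(5, -1))))), 213) = Mul(Mul(133, Add(7, Mul(-1, Mul(-9, Rational(1, 5))))), 213) = Mul(Mul(133, Add(7, Mul(-1, Rational(-9, 5)))), 213) = Mul(Mul(133, Add(7, Rational(9, 5))), 213) = Mul(Mul(133, Rational(44, 5)), 213) = Mul(Rational(5852, 5), 213) = Rational(1246476, 5)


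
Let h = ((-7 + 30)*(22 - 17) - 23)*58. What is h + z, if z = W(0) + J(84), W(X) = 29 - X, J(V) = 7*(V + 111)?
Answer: 6730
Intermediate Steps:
J(V) = 777 + 7*V (J(V) = 7*(111 + V) = 777 + 7*V)
h = 5336 (h = (23*5 - 23)*58 = (115 - 23)*58 = 92*58 = 5336)
z = 1394 (z = (29 - 1*0) + (777 + 7*84) = (29 + 0) + (777 + 588) = 29 + 1365 = 1394)
h + z = 5336 + 1394 = 6730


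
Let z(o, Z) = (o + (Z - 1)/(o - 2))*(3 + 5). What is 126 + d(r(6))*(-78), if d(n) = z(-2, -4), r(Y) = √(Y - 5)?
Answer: 594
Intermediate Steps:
z(o, Z) = 8*o + 8*(-1 + Z)/(-2 + o) (z(o, Z) = (o + (-1 + Z)/(-2 + o))*8 = 8*o + 8*(-1 + Z)/(-2 + o))
r(Y) = √(-5 + Y)
d(n) = -6 (d(n) = 8*(-1 - 4 + (-2)² - 2*(-2))/(-2 - 2) = 8*(-1 - 4 + 4 + 4)/(-4) = 8*(-¼)*3 = -6)
126 + d(r(6))*(-78) = 126 - 6*(-78) = 126 + 468 = 594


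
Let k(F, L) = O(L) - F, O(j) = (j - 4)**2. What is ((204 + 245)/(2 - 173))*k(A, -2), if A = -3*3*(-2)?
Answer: -898/19 ≈ -47.263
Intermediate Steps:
A = 18 (A = -9*(-2) = 18)
O(j) = (-4 + j)**2
k(F, L) = (-4 + L)**2 - F
((204 + 245)/(2 - 173))*k(A, -2) = ((204 + 245)/(2 - 173))*((-4 - 2)**2 - 1*18) = (449/(-171))*((-6)**2 - 18) = (449*(-1/171))*(36 - 18) = -449/171*18 = -898/19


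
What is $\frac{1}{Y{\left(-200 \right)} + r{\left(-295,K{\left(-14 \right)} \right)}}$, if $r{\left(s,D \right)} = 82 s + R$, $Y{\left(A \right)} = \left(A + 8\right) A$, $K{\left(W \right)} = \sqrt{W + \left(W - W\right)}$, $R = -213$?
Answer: $\frac{1}{13997} \approx 7.1444 \cdot 10^{-5}$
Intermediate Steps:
$K{\left(W \right)} = \sqrt{W}$ ($K{\left(W \right)} = \sqrt{W + 0} = \sqrt{W}$)
$Y{\left(A \right)} = A \left(8 + A\right)$ ($Y{\left(A \right)} = \left(8 + A\right) A = A \left(8 + A\right)$)
$r{\left(s,D \right)} = -213 + 82 s$ ($r{\left(s,D \right)} = 82 s - 213 = -213 + 82 s$)
$\frac{1}{Y{\left(-200 \right)} + r{\left(-295,K{\left(-14 \right)} \right)}} = \frac{1}{- 200 \left(8 - 200\right) + \left(-213 + 82 \left(-295\right)\right)} = \frac{1}{\left(-200\right) \left(-192\right) - 24403} = \frac{1}{38400 - 24403} = \frac{1}{13997}$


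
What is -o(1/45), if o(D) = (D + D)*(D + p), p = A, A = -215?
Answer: 19348/2025 ≈ 9.5546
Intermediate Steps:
p = -215
o(D) = 2*D*(-215 + D) (o(D) = (D + D)*(D - 215) = (2*D)*(-215 + D) = 2*D*(-215 + D))
-o(1/45) = -2*(-215 + 1/45)/45 = -2*(-9674)/(45*45) = -1*(-19348/2025) = 19348/2025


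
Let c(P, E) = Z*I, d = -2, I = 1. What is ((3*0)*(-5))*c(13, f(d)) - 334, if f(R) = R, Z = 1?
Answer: -334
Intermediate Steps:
c(P, E) = 1 (c(P, E) = 1*1 = 1)
((3*0)*(-5))*c(13, f(d)) - 334 = ((3*0)*(-5))*1 - 334 = (0*(-5))*1 - 334 = 0*1 - 334 = 0 - 334 = -334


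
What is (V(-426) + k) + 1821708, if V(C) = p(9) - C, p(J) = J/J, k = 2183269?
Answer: 4005404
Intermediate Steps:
p(J) = 1
V(C) = 1 - C
(V(-426) + k) + 1821708 = ((1 - 1*(-426)) + 2183269) + 1821708 = ((1 + 426) + 2183269) + 1821708 = (427 + 2183269) + 1821708 = 2183696 + 1821708 = 4005404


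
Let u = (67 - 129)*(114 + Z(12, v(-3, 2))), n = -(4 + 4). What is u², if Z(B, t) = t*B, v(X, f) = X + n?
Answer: 1245456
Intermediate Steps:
n = -8 (n = -1*8 = -8)
v(X, f) = -8 + X (v(X, f) = X - 8 = -8 + X)
Z(B, t) = B*t
u = 1116 (u = (67 - 129)*(114 + 12*(-8 - 3)) = -62*(114 + 12*(-11)) = -62*(114 - 132) = -62*(-18) = 1116)
u² = 1116² = 1245456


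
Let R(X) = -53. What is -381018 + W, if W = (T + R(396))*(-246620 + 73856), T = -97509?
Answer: 16854820350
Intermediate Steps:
W = 16855201368 (W = (-97509 - 53)*(-246620 + 73856) = -97562*(-172764) = 16855201368)
-381018 + W = -381018 + 16855201368 = 16854820350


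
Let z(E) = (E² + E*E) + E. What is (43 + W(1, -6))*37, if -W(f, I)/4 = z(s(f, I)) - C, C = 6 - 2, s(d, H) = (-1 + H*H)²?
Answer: -444364117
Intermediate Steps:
s(d, H) = (-1 + H²)²
C = 4
z(E) = E + 2*E² (z(E) = (E² + E²) + E = 2*E² + E = E + 2*E²)
W(f, I) = 16 - 4*(-1 + I²)²*(1 + 2*(-1 + I²)²) (W(f, I) = -4*((-1 + I²)²*(1 + 2*(-1 + I²)²) - 1*4) = -4*((-1 + I²)²*(1 + 2*(-1 + I²)²) - 4) = -4*(-4 + (-1 + I²)²*(1 + 2*(-1 + I²)²)) = 16 - 4*(-1 + I²)²*(1 + 2*(-1 + I²)²))
(43 + W(1, -6))*37 = (43 + (16 - 8*(-1 + (-6)²)⁴ - 4*(-1 + (-6)²)²))*37 = (43 + (16 - 8*(-1 + 36)⁴ - 4*(-1 + 36)²))*37 = (43 + (16 - 8*35⁴ - 4*35²))*37 = (43 + (16 - 8*1500625 - 4*1225))*37 = (43 + (16 - 12005000 - 4900))*37 = (43 - 12009884)*37 = -12009841*37 = -444364117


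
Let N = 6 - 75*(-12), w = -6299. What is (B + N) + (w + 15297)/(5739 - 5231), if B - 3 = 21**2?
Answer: 347399/254 ≈ 1367.7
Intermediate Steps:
N = 906 (N = 6 + 900 = 906)
B = 444 (B = 3 + 21**2 = 3 + 441 = 444)
(B + N) + (w + 15297)/(5739 - 5231) = (444 + 906) + (-6299 + 15297)/(5739 - 5231) = 1350 + 8998/508 = 1350 + 8998*(1/508) = 1350 + 4499/254 = 347399/254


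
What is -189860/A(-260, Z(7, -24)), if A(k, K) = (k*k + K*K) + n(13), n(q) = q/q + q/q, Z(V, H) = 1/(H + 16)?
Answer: -12151040/4326529 ≈ -2.8085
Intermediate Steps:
Z(V, H) = 1/(16 + H)
n(q) = 2 (n(q) = 1 + 1 = 2)
A(k, K) = 2 + K² + k² (A(k, K) = (k*k + K*K) + 2 = (k² + K²) + 2 = (K² + k²) + 2 = 2 + K² + k²)
-189860/A(-260, Z(7, -24)) = -189860/(2 + (1/(16 - 24))² + (-260)²) = -189860/(2 + (1/(-8))² + 67600) = -189860/(2 + (-⅛)² + 67600) = -189860/(2 + 1/64 + 67600) = -189860/4326529/64 = -189860*64/4326529 = -12151040/4326529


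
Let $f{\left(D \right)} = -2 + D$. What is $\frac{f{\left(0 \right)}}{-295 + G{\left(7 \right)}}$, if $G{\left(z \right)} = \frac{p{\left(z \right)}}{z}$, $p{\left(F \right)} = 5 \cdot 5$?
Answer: $\frac{7}{1020} \approx 0.0068627$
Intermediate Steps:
$p{\left(F \right)} = 25$
$G{\left(z \right)} = \frac{25}{z}$
$\frac{f{\left(0 \right)}}{-295 + G{\left(7 \right)}} = \frac{-2 + 0}{-295 + \frac{25}{7}} = - \frac{2}{-295 + 25 \cdot \frac{1}{7}} = - \frac{2}{-295 + \frac{25}{7}} = - \frac{2}{- \frac{2040}{7}} = \left(-2\right) \left(- \frac{7}{2040}\right) = \frac{7}{1020}$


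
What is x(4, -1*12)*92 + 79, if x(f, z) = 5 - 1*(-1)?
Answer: 631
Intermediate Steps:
x(f, z) = 6 (x(f, z) = 5 + 1 = 6)
x(4, -1*12)*92 + 79 = 6*92 + 79 = 552 + 79 = 631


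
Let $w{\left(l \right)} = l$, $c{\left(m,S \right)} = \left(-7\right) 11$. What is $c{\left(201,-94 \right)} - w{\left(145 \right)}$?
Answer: $-222$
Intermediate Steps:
$c{\left(m,S \right)} = -77$
$c{\left(201,-94 \right)} - w{\left(145 \right)} = -77 - 145 = -222$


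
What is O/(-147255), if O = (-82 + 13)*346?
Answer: 7958/49085 ≈ 0.16213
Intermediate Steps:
O = -23874 (O = -69*346 = -23874)
O/(-147255) = -23874/(-147255) = -23874*(-1/147255) = 7958/49085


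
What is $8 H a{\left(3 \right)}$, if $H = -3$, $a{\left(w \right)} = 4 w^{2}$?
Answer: $-864$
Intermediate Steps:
$8 H a{\left(3 \right)} = 8 \left(-3\right) 4 \cdot 3^{2} = - 24 \cdot 4 \cdot 9 = \left(-24\right) 36 = -864$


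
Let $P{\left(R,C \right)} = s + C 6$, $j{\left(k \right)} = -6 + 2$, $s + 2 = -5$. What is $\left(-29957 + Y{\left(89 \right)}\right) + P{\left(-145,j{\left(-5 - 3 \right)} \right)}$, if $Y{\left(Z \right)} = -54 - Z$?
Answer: $-30131$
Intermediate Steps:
$s = -7$ ($s = -2 - 5 = -7$)
$j{\left(k \right)} = -4$
$P{\left(R,C \right)} = -7 + 6 C$ ($P{\left(R,C \right)} = -7 + C 6 = -7 + 6 C$)
$\left(-29957 + Y{\left(89 \right)}\right) + P{\left(-145,j{\left(-5 - 3 \right)} \right)} = \left(-29957 - 143\right) + \left(-7 + 6 \left(-4\right)\right) = \left(-29957 - 143\right) - 31 = -30100 - 31 = -30131$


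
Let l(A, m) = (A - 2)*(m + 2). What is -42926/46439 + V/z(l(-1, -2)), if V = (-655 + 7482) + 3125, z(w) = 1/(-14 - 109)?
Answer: -56845837070/46439 ≈ -1.2241e+6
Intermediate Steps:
l(A, m) = (-2 + A)*(2 + m)
z(w) = -1/123 (z(w) = 1/(-123) = -1/123)
V = 9952 (V = 6827 + 3125 = 9952)
-42926/46439 + V/z(l(-1, -2)) = -42926/46439 + 9952/(-1/123) = -42926*1/46439 + 9952*(-123) = -42926/46439 - 1224096 = -56845837070/46439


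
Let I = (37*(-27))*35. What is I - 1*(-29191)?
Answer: -5774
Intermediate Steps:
I = -34965 (I = -999*35 = -34965)
I - 1*(-29191) = -34965 - 1*(-29191) = -34965 + 29191 = -5774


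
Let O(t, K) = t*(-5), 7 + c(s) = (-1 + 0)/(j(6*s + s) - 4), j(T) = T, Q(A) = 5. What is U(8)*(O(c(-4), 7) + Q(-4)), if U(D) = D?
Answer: 1275/4 ≈ 318.75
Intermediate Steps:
c(s) = -7 - 1/(-4 + 7*s) (c(s) = -7 + (-1 + 0)/((6*s + s) - 4) = -7 - 1/(7*s - 4) = -7 - 1/(-4 + 7*s))
O(t, K) = -5*t
U(8)*(O(c(-4), 7) + Q(-4)) = 8*(-5*(27 - 49*(-4))/(-4 + 7*(-4)) + 5) = 8*(-5*(27 + 196)/(-4 - 28) + 5) = 8*(-5*223/(-32) + 5) = 8*(-(-5)*223/32 + 5) = 8*(-5*(-223/32) + 5) = 8*(1115/32 + 5) = 8*(1275/32) = 1275/4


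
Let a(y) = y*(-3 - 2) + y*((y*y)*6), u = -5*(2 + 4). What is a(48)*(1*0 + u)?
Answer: -19899360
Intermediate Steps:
u = -30 (u = -5*6 = -30)
a(y) = -5*y + 6*y³ (a(y) = y*(-5) + y*(y²*6) = -5*y + y*(6*y²) = -5*y + 6*y³)
a(48)*(1*0 + u) = (48*(-5 + 6*48²))*(1*0 - 30) = (48*(-5 + 6*2304))*(0 - 30) = (48*(-5 + 13824))*(-30) = (48*13819)*(-30) = 663312*(-30) = -19899360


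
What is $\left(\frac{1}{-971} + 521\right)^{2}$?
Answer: $\frac{255924692100}{942841} \approx 2.7144 \cdot 10^{5}$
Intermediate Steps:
$\left(\frac{1}{-971} + 521\right)^{2} = \left(- \frac{1}{971} + 521\right)^{2} = \left(\frac{505890}{971}\right)^{2} = \frac{255924692100}{942841}$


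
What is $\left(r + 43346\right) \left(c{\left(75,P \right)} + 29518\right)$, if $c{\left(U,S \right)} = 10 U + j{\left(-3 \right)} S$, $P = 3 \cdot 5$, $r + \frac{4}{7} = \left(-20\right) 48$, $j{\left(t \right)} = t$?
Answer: $\frac{8967103654}{7} \approx 1.281 \cdot 10^{9}$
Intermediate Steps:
$r = - \frac{6724}{7}$ ($r = - \frac{4}{7} - 960 = - \frac{6724}{7} \approx -960.57$)
$P = 15$
$c{\left(U,S \right)} = - 3 S + 10 U$ ($c{\left(U,S \right)} = 10 U - 3 S = - 3 S + 10 U$)
$\left(r + 43346\right) \left(c{\left(75,P \right)} + 29518\right) = \left(- \frac{6724}{7} + 43346\right) \left(\left(\left(-3\right) 15 + 10 \cdot 75\right) + 29518\right) = \frac{296698 \left(\left(-45 + 750\right) + 29518\right)}{7} = \frac{296698 \left(705 + 29518\right)}{7} = \frac{296698}{7} \cdot 30223 = \frac{8967103654}{7}$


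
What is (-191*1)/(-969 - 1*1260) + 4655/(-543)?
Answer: -3424094/403449 ≈ -8.4871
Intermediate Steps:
(-191*1)/(-969 - 1*1260) + 4655/(-543) = -191/(-969 - 1260) + 4655*(-1/543) = -191/(-2229) - 4655/543 = -191*(-1/2229) - 4655/543 = 191/2229 - 4655/543 = -3424094/403449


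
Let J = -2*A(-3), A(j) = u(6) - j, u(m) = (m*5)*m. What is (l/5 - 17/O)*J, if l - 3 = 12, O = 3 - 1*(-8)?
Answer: -5856/11 ≈ -532.36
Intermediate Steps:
O = 11 (O = 3 + 8 = 11)
u(m) = 5*m**2 (u(m) = (5*m)*m = 5*m**2)
l = 15 (l = 3 + 12 = 15)
A(j) = 180 - j (A(j) = 5*6**2 - j = 5*36 - j = 180 - j)
J = -366 (J = -2*(180 - 1*(-3)) = -2*(180 + 3) = -2*183 = -366)
(l/5 - 17/O)*J = (15/5 - 17/11)*(-366) = (15*(1/5) - 17*1/11)*(-366) = (3 - 17/11)*(-366) = (16/11)*(-366) = -5856/11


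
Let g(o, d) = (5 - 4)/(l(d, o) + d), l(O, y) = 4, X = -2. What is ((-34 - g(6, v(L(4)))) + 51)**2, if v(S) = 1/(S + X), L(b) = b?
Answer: 22801/81 ≈ 281.49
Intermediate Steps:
v(S) = 1/(-2 + S) (v(S) = 1/(S - 2) = 1/(-2 + S))
g(o, d) = 1/(4 + d) (g(o, d) = (5 - 4)/(4 + d) = 1/(4 + d))
((-34 - g(6, v(L(4)))) + 51)**2 = ((-34 - 1/(4 + 1/(-2 + 4))) + 51)**2 = ((-34 - 1/(4 + 1/2)) + 51)**2 = ((-34 - 1/9/2) + 51)**2 = ((-34 - 1*2/9) + 51)**2 = ((-34 - 2/9) + 51)**2 = (-308/9 + 51)**2 = (151/9)**2 = 22801/81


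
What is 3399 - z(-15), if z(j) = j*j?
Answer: 3174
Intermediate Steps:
z(j) = j²
3399 - z(-15) = 3399 - 1*(-15)² = 3399 - 1*225 = 3399 - 225 = 3174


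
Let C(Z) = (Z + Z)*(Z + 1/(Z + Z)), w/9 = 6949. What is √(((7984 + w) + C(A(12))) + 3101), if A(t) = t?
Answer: √73915 ≈ 271.87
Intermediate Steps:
w = 62541 (w = 9*6949 = 62541)
C(Z) = 2*Z*(Z + 1/(2*Z)) (C(Z) = (2*Z)*(Z + 1/(2*Z)) = 2*Z*(Z + 1/(2*Z)))
√(((7984 + w) + C(A(12))) + 3101) = √(((7984 + 62541) + (1 + 2*12²)) + 3101) = √((70525 + (1 + 2*144)) + 3101) = √((70525 + (1 + 288)) + 3101) = √((70525 + 289) + 3101) = √(70814 + 3101) = √73915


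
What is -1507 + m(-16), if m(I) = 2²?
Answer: -1503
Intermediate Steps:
m(I) = 4
-1507 + m(-16) = -1507 + 4 = -1503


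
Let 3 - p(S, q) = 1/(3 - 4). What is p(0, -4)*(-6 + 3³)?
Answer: 84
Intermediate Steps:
p(S, q) = 4 (p(S, q) = 3 - 1/(3 - 4) = 3 - 1/(-1) = 3 - 1*(-1) = 3 + 1 = 4)
p(0, -4)*(-6 + 3³) = 4*(-6 + 3³) = 4*(-6 + 27) = 4*21 = 84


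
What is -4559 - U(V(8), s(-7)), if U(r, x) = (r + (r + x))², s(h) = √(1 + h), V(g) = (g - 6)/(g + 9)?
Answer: -1315833/289 - 8*I*√6/17 ≈ -4553.1 - 1.1527*I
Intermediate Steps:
V(g) = (-6 + g)/(9 + g)
U(r, x) = (x + 2*r)²
-4559 - U(V(8), s(-7)) = -4559 - (√(1 - 7) + 2*((-6 + 8)/(9 + 8)))² = -4559 - (√(-6) + 2*(2/17))² = -4559 - (I*√6 + 2*((1/17)*2))² = -4559 - (I*√6 + 2*(2/17))² = -4559 - (I*√6 + 4/17)² = -4559 - (4/17 + I*√6)²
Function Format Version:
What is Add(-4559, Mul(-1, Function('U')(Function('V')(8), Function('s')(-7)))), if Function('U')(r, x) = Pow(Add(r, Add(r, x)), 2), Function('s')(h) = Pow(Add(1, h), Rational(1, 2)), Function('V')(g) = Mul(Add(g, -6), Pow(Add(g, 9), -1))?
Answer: Add(Rational(-1315833, 289), Mul(Rational(-8, 17), I, Pow(6, Rational(1, 2)))) ≈ Add(-4553.1, Mul(-1.1527, I))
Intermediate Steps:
Function('V')(g) = Mul(Pow(Add(9, g), -1), Add(-6, g)) (Function('V')(g) = Mul(Add(-6, g), Pow(Add(9, g), -1)) = Mul(Pow(Add(9, g), -1), Add(-6, g)))
Function('U')(r, x) = Pow(Add(x, Mul(2, r)), 2)
Add(-4559, Mul(-1, Function('U')(Function('V')(8), Function('s')(-7)))) = Add(-4559, Mul(-1, Pow(Add(Pow(Add(1, -7), Rational(1, 2)), Mul(2, Mul(Pow(Add(9, 8), -1), Add(-6, 8)))), 2))) = Add(-4559, Mul(-1, Pow(Add(Pow(-6, Rational(1, 2)), Mul(2, Mul(Pow(17, -1), 2))), 2))) = Add(-4559, Mul(-1, Pow(Add(Mul(I, Pow(6, Rational(1, 2))), Mul(2, Mul(Rational(1, 17), 2))), 2))) = Add(-4559, Mul(-1, Pow(Add(Mul(I, Pow(6, Rational(1, 2))), Mul(2, Rational(2, 17))), 2))) = Add(-4559, Mul(-1, Pow(Add(Mul(I, Pow(6, Rational(1, 2))), Rational(4, 17)), 2))) = Add(-4559, Mul(-1, Pow(Add(Rational(4, 17), Mul(I, Pow(6, Rational(1, 2)))), 2)))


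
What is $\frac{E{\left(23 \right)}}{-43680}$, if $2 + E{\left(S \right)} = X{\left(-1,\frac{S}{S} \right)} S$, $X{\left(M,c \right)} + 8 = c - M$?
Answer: $\frac{1}{312} \approx 0.0032051$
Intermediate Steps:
$X{\left(M,c \right)} = -8 + c - M$ ($X{\left(M,c \right)} = -8 - \left(M - c\right) = -8 + c - M$)
$E{\left(S \right)} = -2 - 6 S$ ($E{\left(S \right)} = -2 + \left(-8 + \frac{S}{S} - -1\right) S = -2 + \left(-8 + 1 + 1\right) S = -2 - 6 S$)
$\frac{E{\left(23 \right)}}{-43680} = \frac{-2 - 138}{-43680} = \left(-2 - 138\right) \left(- \frac{1}{43680}\right) = \left(-140\right) \left(- \frac{1}{43680}\right) = \frac{1}{312}$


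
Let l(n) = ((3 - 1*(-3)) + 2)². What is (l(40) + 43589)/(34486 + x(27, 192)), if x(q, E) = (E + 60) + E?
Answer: 43653/34930 ≈ 1.2497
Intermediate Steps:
l(n) = 64 (l(n) = ((3 + 3) + 2)² = (6 + 2)² = 8² = 64)
x(q, E) = 60 + 2*E (x(q, E) = (60 + E) + E = 60 + 2*E)
(l(40) + 43589)/(34486 + x(27, 192)) = (64 + 43589)/(34486 + (60 + 2*192)) = 43653/(34486 + (60 + 384)) = 43653/(34486 + 444) = 43653/34930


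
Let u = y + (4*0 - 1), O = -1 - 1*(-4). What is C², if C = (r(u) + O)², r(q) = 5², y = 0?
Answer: 614656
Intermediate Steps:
O = 3 (O = -1 + 4 = 3)
u = -1 (u = 0 + (4*0 - 1) = 0 + (0 - 1) = 0 - 1 = -1)
r(q) = 25
C = 784 (C = (25 + 3)² = 28² = 784)
C² = 784² = 614656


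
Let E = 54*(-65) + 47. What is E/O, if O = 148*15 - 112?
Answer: -3463/2108 ≈ -1.6428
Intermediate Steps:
O = 2108 (O = 2220 - 112 = 2108)
E = -3463 (E = -3510 + 47 = -3463)
E/O = -3463/2108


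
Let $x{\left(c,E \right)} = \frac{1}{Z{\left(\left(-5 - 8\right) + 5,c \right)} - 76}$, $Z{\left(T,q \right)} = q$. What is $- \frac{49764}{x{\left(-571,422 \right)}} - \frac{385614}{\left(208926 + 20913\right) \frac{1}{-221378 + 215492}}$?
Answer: $\frac{2467488932472}{76613} \approx 3.2207 \cdot 10^{7}$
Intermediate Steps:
$x{\left(c,E \right)} = \frac{1}{-76 + c}$ ($x{\left(c,E \right)} = \frac{1}{c - 76} = \frac{1}{-76 + c}$)
$- \frac{49764}{x{\left(-571,422 \right)}} - \frac{385614}{\left(208926 + 20913\right) \frac{1}{-221378 + 215492}} = - \frac{49764}{\frac{1}{-76 - 571}} - \frac{385614}{\left(208926 + 20913\right) \frac{1}{-221378 + 215492}} = - \frac{49764}{\frac{1}{-647}} - \frac{385614}{229839 \frac{1}{-5886}} = - \frac{49764}{- \frac{1}{647}} - \frac{385614}{229839 \left(- \frac{1}{5886}\right)} = \left(-49764\right) \left(-647\right) - \frac{385614}{- \frac{76613}{1962}} = 32197308 - - \frac{756574668}{76613} = 32197308 + \frac{756574668}{76613} = \frac{2467488932472}{76613}$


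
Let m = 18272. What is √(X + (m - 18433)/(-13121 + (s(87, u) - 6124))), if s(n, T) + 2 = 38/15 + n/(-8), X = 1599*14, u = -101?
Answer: √119520282787686186/2310641 ≈ 149.62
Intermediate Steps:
X = 22386
s(n, T) = 8/15 - n/8 (s(n, T) = -2 + (38/15 + n/(-8)) = -2 + (38*(1/15) + n*(-⅛)) = -2 + (38/15 - n/8) = 8/15 - n/8)
√(X + (m - 18433)/(-13121 + (s(87, u) - 6124))) = √(22386 + (18272 - 18433)/(-13121 + ((8/15 - ⅛*87) - 6124))) = √(22386 - 161/(-13121 + ((8/15 - 87/8) - 6124))) = √(22386 - 161/(-13121 + (-1241/120 - 6124))) = √(22386 - 161/(-13121 - 736121/120)) = √(22386 - 161/(-2310641/120)) = √(22386 - 161*(-120/2310641)) = √(22386 + 19320/2310641) = √(51726028746/2310641) = √119520282787686186/2310641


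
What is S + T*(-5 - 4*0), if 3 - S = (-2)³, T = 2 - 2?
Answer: 11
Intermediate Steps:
T = 0
S = 11 (S = 3 - 1*(-2)³ = 3 - 1*(-8) = 3 + 8 = 11)
S + T*(-5 - 4*0) = 11 + 0*(-5 - 4*0) = 11 + 0*(-5 + 0) = 11 + 0*(-5) = 11 + 0 = 11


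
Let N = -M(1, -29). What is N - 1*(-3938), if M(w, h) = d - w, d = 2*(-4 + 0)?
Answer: 3947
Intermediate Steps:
d = -8 (d = 2*(-4) = -8)
M(w, h) = -8 - w
N = 9 (N = -(-8 - 1*1) = -(-8 - 1) = -1*(-9) = 9)
N - 1*(-3938) = 9 - 1*(-3938) = 9 + 3938 = 3947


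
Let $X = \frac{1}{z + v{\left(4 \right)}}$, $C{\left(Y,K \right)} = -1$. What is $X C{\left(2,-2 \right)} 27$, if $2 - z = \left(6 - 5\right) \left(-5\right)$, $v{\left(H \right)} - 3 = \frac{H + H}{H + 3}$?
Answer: $- \frac{63}{26} \approx -2.4231$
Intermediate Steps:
$v{\left(H \right)} = 3 + \frac{2 H}{3 + H}$ ($v{\left(H \right)} = 3 + \frac{H + H}{H + 3} = 3 + \frac{2 H}{3 + H}$)
$z = 7$ ($z = 2 - \left(6 - 5\right) \left(-5\right) = 2 - 1 \left(-5\right) = 2 - -5 = 2 + 5 = 7$)
$X = \frac{7}{78}$ ($X = \frac{1}{7 + \frac{9 + 5 \cdot 4}{3 + 4}} = \frac{1}{7 + \frac{9 + 20}{7}} = \frac{1}{7 + \frac{1}{7} \cdot 29} = \frac{1}{7 + \frac{29}{7}} = \frac{1}{\frac{78}{7}} = \frac{7}{78} \approx 0.089744$)
$X C{\left(2,-2 \right)} 27 = \frac{7}{78} \left(-1\right) 27 = \left(- \frac{7}{78}\right) 27 = - \frac{63}{26}$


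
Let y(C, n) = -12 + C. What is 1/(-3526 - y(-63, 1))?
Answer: -1/3451 ≈ -0.00028977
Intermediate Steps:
1/(-3526 - y(-63, 1)) = 1/(-3526 - (-12 - 63)) = 1/(-3526 - 1*(-75)) = 1/(-3526 + 75) = 1/(-3451) = -1/3451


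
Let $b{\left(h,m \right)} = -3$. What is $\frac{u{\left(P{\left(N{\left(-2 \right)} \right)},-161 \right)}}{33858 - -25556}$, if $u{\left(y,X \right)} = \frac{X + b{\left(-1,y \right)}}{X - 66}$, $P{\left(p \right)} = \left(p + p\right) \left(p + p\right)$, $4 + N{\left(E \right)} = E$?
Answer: $\frac{82}{6743489} \approx 1.216 \cdot 10^{-5}$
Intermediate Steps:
$N{\left(E \right)} = -4 + E$
$P{\left(p \right)} = 4 p^{2}$ ($P{\left(p \right)} = 2 p 2 p = 4 p^{2}$)
$u{\left(y,X \right)} = \frac{-3 + X}{-66 + X}$ ($u{\left(y,X \right)} = \frac{X - 3}{X - 66} = \frac{-3 + X}{-66 + X}$)
$\frac{u{\left(P{\left(N{\left(-2 \right)} \right)},-161 \right)}}{33858 - -25556} = \frac{\frac{1}{-66 - 161} \left(-3 - 161\right)}{33858 - -25556} = \frac{\frac{1}{-227} \left(-164\right)}{33858 + 25556} = \frac{\left(- \frac{1}{227}\right) \left(-164\right)}{59414} = \frac{164}{227} \cdot \frac{1}{59414} = \frac{82}{6743489}$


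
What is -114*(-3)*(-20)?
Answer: -6840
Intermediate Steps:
-114*(-3)*(-20) = -38*(-9)*(-20) = 342*(-20) = -6840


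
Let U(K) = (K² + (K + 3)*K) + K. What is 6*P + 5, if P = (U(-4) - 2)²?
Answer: 1181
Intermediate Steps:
U(K) = K + K² + K*(3 + K) (U(K) = (K² + (3 + K)*K) + K = (K² + K*(3 + K)) + K = K + K² + K*(3 + K))
P = 196 (P = (2*(-4)*(2 - 4) - 2)² = (2*(-4)*(-2) - 2)² = (16 - 2)² = 14² = 196)
6*P + 5 = 6*196 + 5 = 1176 + 5 = 1181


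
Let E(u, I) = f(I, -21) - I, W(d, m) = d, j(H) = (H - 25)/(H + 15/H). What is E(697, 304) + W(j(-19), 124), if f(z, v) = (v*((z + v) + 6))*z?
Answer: -173456111/94 ≈ -1.8453e+6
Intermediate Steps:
j(H) = (-25 + H)/(H + 15/H)
f(z, v) = v*z*(6 + v + z) (f(z, v) = (v*((v + z) + 6))*z = (v*(6 + v + z))*z = v*z*(6 + v + z))
E(u, I) = -I - 21*I*(-15 + I) (E(u, I) = -21*I*(6 - 21 + I) - I = -21*I*(-15 + I) - I = -I - 21*I*(-15 + I))
E(697, 304) + W(j(-19), 124) = 304*(314 - 21*304) - 19*(-25 - 19)/(15 + (-19)²) = 304*(314 - 6384) - 19*(-44)/(15 + 361) = 304*(-6070) - 19*(-44)/376 = -1845280 - 19*1/376*(-44) = -1845280 + 209/94 = -173456111/94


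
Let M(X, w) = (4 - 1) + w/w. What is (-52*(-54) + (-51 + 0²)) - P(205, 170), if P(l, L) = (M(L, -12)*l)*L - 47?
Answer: -136596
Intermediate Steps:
M(X, w) = 4 (M(X, w) = 3 + 1 = 4)
P(l, L) = -47 + 4*L*l (P(l, L) = (4*l)*L - 47 = 4*L*l - 47 = -47 + 4*L*l)
(-52*(-54) + (-51 + 0²)) - P(205, 170) = (-52*(-54) + (-51 + 0²)) - (-47 + 4*170*205) = (2808 + (-51 + 0)) - (-47 + 139400) = (2808 - 51) - 1*139353 = 2757 - 139353 = -136596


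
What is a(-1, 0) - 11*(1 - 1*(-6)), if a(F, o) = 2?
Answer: -75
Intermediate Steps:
a(-1, 0) - 11*(1 - 1*(-6)) = 2 - 11*(1 - 1*(-6)) = 2 - 11*(1 + 6) = 2 - 11*7 = 2 - 77 = -75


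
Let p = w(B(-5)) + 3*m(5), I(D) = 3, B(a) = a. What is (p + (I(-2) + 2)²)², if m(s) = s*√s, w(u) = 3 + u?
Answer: 1654 + 690*√5 ≈ 3196.9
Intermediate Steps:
m(s) = s^(3/2)
p = -2 + 15*√5 (p = (3 - 5) + 3*5^(3/2) = -2 + 3*(5*√5) = -2 + 15*√5 ≈ 31.541)
(p + (I(-2) + 2)²)² = ((-2 + 15*√5) + (3 + 2)²)² = ((-2 + 15*√5) + 5²)² = ((-2 + 15*√5) + 25)² = (23 + 15*√5)²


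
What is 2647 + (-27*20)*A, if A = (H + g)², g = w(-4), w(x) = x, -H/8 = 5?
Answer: -1042793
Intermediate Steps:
H = -40 (H = -8*5 = -40)
g = -4
A = 1936 (A = (-40 - 4)² = (-44)² = 1936)
2647 + (-27*20)*A = 2647 - 27*20*1936 = 2647 - 540*1936 = 2647 - 1045440 = -1042793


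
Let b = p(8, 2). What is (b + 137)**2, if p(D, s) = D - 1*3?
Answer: 20164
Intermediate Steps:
p(D, s) = -3 + D (p(D, s) = D - 3 = -3 + D)
b = 5 (b = -3 + 8 = 5)
(b + 137)**2 = (5 + 137)**2 = 142**2 = 20164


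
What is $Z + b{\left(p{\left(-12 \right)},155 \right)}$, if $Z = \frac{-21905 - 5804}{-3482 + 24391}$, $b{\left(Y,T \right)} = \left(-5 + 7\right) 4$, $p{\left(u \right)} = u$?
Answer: $\frac{139563}{20909} \approx 6.6748$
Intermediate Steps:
$b{\left(Y,T \right)} = 8$ ($b{\left(Y,T \right)} = 2 \cdot 4 = 8$)
$Z = - \frac{27709}{20909} \approx -1.3252$
$Z + b{\left(p{\left(-12 \right)},155 \right)} = - \frac{27709}{20909} + 8 = \frac{139563}{20909}$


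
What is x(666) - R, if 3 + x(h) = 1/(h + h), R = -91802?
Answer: 122276269/1332 ≈ 91799.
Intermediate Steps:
x(h) = -3 + 1/(2*h) (x(h) = -3 + 1/(h + h) = -3 + 1/(2*h))
x(666) - R = (-3 + (1/2)/666) - 1*(-91802) = (-3 + (1/2)*(1/666)) + 91802 = (-3 + 1/1332) + 91802 = -3995/1332 + 91802 = 122276269/1332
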